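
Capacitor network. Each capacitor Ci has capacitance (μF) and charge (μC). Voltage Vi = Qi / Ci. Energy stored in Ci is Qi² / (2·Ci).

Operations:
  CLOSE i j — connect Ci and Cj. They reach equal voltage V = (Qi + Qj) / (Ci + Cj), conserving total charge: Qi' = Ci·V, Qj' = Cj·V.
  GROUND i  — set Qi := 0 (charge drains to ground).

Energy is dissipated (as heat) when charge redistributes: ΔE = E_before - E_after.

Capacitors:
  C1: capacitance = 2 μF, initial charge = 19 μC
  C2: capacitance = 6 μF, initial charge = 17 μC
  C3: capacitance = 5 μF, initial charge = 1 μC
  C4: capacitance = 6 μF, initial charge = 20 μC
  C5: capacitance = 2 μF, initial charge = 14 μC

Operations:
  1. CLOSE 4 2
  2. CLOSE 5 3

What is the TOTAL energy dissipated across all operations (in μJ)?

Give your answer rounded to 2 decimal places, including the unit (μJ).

Answer: 33.40 μJ

Derivation:
Initial: C1(2μF, Q=19μC, V=9.50V), C2(6μF, Q=17μC, V=2.83V), C3(5μF, Q=1μC, V=0.20V), C4(6μF, Q=20μC, V=3.33V), C5(2μF, Q=14μC, V=7.00V)
Op 1: CLOSE 4-2: Q_total=37.00, C_total=12.00, V=3.08; Q4=18.50, Q2=18.50; dissipated=0.375
Op 2: CLOSE 5-3: Q_total=15.00, C_total=7.00, V=2.14; Q5=4.29, Q3=10.71; dissipated=33.029
Total dissipated: 33.404 μJ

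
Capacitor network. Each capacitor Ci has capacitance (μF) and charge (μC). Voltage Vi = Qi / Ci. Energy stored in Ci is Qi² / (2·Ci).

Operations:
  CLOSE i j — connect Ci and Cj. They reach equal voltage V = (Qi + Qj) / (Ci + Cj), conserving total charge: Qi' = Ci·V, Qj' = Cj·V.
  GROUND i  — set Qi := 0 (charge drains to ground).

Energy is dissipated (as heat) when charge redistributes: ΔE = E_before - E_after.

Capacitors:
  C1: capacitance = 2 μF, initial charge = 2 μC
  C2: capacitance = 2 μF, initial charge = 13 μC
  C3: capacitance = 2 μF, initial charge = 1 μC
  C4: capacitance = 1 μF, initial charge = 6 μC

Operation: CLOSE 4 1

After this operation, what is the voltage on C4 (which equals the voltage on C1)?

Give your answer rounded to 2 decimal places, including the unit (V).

Answer: 2.67 V

Derivation:
Initial: C1(2μF, Q=2μC, V=1.00V), C2(2μF, Q=13μC, V=6.50V), C3(2μF, Q=1μC, V=0.50V), C4(1μF, Q=6μC, V=6.00V)
Op 1: CLOSE 4-1: Q_total=8.00, C_total=3.00, V=2.67; Q4=2.67, Q1=5.33; dissipated=8.333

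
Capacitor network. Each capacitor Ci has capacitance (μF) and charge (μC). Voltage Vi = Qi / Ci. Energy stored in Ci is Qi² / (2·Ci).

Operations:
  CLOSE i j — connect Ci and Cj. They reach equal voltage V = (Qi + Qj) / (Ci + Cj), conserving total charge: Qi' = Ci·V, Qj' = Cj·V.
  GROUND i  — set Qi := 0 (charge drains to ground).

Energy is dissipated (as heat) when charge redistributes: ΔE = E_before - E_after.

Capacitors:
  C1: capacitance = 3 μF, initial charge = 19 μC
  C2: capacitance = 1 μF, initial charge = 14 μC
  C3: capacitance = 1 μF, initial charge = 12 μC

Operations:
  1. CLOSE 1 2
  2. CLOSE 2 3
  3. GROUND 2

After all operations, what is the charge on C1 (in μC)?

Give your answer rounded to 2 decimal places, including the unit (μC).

Answer: 24.75 μC

Derivation:
Initial: C1(3μF, Q=19μC, V=6.33V), C2(1μF, Q=14μC, V=14.00V), C3(1μF, Q=12μC, V=12.00V)
Op 1: CLOSE 1-2: Q_total=33.00, C_total=4.00, V=8.25; Q1=24.75, Q2=8.25; dissipated=22.042
Op 2: CLOSE 2-3: Q_total=20.25, C_total=2.00, V=10.12; Q2=10.12, Q3=10.12; dissipated=3.516
Op 3: GROUND 2: Q2=0; energy lost=51.258
Final charges: Q1=24.75, Q2=0.00, Q3=10.12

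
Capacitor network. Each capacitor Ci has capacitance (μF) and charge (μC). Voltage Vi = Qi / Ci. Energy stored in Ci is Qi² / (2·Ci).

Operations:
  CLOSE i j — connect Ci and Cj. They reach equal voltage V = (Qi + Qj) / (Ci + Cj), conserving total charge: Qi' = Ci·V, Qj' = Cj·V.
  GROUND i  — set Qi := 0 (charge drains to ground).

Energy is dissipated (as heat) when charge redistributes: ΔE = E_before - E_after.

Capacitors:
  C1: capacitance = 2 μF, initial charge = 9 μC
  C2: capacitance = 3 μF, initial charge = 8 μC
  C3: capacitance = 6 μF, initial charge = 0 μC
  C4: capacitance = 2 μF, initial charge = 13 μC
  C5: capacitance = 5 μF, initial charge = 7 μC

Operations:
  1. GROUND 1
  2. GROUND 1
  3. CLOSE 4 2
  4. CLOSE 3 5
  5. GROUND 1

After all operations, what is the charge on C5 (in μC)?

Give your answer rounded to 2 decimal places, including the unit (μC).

Answer: 3.18 μC

Derivation:
Initial: C1(2μF, Q=9μC, V=4.50V), C2(3μF, Q=8μC, V=2.67V), C3(6μF, Q=0μC, V=0.00V), C4(2μF, Q=13μC, V=6.50V), C5(5μF, Q=7μC, V=1.40V)
Op 1: GROUND 1: Q1=0; energy lost=20.250
Op 2: GROUND 1: Q1=0; energy lost=0.000
Op 3: CLOSE 4-2: Q_total=21.00, C_total=5.00, V=4.20; Q4=8.40, Q2=12.60; dissipated=8.817
Op 4: CLOSE 3-5: Q_total=7.00, C_total=11.00, V=0.64; Q3=3.82, Q5=3.18; dissipated=2.673
Op 5: GROUND 1: Q1=0; energy lost=0.000
Final charges: Q1=0.00, Q2=12.60, Q3=3.82, Q4=8.40, Q5=3.18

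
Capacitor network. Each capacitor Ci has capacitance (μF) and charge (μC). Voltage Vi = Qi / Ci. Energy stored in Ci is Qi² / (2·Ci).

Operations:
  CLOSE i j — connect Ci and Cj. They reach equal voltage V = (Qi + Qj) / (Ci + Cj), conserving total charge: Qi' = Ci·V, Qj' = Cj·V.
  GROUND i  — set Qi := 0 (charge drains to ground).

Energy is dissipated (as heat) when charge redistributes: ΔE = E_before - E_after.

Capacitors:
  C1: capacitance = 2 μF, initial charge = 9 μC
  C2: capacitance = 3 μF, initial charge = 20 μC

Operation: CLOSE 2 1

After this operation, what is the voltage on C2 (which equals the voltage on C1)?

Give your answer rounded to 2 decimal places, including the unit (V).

Answer: 5.80 V

Derivation:
Initial: C1(2μF, Q=9μC, V=4.50V), C2(3μF, Q=20μC, V=6.67V)
Op 1: CLOSE 2-1: Q_total=29.00, C_total=5.00, V=5.80; Q2=17.40, Q1=11.60; dissipated=2.817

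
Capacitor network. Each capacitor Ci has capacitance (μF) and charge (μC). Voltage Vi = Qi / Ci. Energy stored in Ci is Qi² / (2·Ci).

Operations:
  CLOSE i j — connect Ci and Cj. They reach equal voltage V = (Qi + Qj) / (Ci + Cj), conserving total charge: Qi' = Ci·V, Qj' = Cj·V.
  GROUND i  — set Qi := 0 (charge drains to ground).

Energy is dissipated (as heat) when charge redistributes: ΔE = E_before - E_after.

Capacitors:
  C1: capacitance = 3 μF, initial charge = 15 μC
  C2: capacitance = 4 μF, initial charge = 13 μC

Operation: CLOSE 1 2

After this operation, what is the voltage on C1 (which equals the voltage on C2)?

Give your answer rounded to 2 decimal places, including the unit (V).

Initial: C1(3μF, Q=15μC, V=5.00V), C2(4μF, Q=13μC, V=3.25V)
Op 1: CLOSE 1-2: Q_total=28.00, C_total=7.00, V=4.00; Q1=12.00, Q2=16.00; dissipated=2.625

Answer: 4.00 V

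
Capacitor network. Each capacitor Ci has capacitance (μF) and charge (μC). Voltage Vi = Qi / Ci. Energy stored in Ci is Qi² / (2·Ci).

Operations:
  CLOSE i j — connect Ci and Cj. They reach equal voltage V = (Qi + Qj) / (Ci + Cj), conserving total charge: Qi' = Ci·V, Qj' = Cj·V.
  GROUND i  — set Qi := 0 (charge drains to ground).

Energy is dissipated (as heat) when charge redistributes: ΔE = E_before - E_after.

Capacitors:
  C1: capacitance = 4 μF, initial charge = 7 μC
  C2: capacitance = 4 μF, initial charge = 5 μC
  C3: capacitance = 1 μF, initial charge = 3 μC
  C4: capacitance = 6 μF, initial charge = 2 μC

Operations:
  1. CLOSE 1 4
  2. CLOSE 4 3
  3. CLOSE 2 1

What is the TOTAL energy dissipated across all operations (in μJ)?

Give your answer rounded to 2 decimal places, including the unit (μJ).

Answer: 4.42 μJ

Derivation:
Initial: C1(4μF, Q=7μC, V=1.75V), C2(4μF, Q=5μC, V=1.25V), C3(1μF, Q=3μC, V=3.00V), C4(6μF, Q=2μC, V=0.33V)
Op 1: CLOSE 1-4: Q_total=9.00, C_total=10.00, V=0.90; Q1=3.60, Q4=5.40; dissipated=2.408
Op 2: CLOSE 4-3: Q_total=8.40, C_total=7.00, V=1.20; Q4=7.20, Q3=1.20; dissipated=1.890
Op 3: CLOSE 2-1: Q_total=8.60, C_total=8.00, V=1.07; Q2=4.30, Q1=4.30; dissipated=0.122
Total dissipated: 4.421 μJ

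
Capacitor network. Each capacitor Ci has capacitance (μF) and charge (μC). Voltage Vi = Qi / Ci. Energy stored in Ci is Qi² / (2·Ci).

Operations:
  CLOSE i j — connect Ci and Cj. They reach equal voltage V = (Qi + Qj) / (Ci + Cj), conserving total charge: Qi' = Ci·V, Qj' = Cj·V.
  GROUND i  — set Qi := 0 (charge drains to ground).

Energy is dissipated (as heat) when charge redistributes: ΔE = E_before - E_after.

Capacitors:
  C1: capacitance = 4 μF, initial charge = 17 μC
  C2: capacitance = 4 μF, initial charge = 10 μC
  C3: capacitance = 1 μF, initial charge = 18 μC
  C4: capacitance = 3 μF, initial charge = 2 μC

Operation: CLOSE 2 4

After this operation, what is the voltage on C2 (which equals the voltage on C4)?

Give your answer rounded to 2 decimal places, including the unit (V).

Answer: 1.71 V

Derivation:
Initial: C1(4μF, Q=17μC, V=4.25V), C2(4μF, Q=10μC, V=2.50V), C3(1μF, Q=18μC, V=18.00V), C4(3μF, Q=2μC, V=0.67V)
Op 1: CLOSE 2-4: Q_total=12.00, C_total=7.00, V=1.71; Q2=6.86, Q4=5.14; dissipated=2.881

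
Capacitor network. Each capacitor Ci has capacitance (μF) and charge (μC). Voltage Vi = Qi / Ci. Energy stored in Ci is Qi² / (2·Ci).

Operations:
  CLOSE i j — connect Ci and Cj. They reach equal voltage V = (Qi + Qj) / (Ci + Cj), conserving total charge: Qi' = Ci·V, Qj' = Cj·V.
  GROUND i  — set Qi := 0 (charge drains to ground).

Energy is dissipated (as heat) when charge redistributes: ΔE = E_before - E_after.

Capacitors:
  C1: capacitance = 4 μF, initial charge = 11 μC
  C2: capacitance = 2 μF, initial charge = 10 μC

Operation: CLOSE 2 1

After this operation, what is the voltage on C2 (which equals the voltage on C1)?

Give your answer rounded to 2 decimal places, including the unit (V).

Initial: C1(4μF, Q=11μC, V=2.75V), C2(2μF, Q=10μC, V=5.00V)
Op 1: CLOSE 2-1: Q_total=21.00, C_total=6.00, V=3.50; Q2=7.00, Q1=14.00; dissipated=3.375

Answer: 3.50 V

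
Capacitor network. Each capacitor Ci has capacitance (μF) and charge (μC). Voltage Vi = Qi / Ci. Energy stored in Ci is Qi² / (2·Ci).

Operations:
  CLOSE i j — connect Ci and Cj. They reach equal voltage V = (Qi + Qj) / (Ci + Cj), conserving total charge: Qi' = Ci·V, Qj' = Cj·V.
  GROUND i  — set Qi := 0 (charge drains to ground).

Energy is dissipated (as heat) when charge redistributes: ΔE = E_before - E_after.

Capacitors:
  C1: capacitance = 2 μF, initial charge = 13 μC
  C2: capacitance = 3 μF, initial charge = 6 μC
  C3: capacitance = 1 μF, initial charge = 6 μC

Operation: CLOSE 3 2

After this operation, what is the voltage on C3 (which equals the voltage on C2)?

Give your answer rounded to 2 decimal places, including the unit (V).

Initial: C1(2μF, Q=13μC, V=6.50V), C2(3μF, Q=6μC, V=2.00V), C3(1μF, Q=6μC, V=6.00V)
Op 1: CLOSE 3-2: Q_total=12.00, C_total=4.00, V=3.00; Q3=3.00, Q2=9.00; dissipated=6.000

Answer: 3.00 V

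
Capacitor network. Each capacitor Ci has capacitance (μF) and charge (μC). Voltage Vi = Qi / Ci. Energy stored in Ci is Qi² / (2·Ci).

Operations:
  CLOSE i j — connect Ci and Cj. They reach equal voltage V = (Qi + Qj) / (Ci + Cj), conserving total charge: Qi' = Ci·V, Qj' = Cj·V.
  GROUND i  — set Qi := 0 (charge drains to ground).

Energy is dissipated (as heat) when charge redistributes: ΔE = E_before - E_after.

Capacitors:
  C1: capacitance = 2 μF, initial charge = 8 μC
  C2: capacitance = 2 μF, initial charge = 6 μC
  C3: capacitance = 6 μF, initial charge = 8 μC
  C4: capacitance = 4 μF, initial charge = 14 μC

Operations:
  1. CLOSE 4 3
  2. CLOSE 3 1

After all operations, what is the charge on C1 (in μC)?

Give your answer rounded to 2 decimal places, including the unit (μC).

Initial: C1(2μF, Q=8μC, V=4.00V), C2(2μF, Q=6μC, V=3.00V), C3(6μF, Q=8μC, V=1.33V), C4(4μF, Q=14μC, V=3.50V)
Op 1: CLOSE 4-3: Q_total=22.00, C_total=10.00, V=2.20; Q4=8.80, Q3=13.20; dissipated=5.633
Op 2: CLOSE 3-1: Q_total=21.20, C_total=8.00, V=2.65; Q3=15.90, Q1=5.30; dissipated=2.430
Final charges: Q1=5.30, Q2=6.00, Q3=15.90, Q4=8.80

Answer: 5.30 μC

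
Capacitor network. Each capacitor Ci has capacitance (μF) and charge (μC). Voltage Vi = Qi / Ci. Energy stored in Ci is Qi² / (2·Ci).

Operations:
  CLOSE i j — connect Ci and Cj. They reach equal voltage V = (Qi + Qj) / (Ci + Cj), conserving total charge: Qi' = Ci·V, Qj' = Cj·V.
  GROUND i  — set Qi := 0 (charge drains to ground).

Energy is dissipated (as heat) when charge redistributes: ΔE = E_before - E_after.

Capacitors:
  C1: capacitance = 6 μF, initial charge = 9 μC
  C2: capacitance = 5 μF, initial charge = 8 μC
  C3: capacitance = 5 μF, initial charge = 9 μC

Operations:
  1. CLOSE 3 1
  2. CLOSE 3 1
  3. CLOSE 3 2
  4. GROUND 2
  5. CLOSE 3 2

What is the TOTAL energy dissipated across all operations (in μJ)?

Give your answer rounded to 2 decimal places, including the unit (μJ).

Initial: C1(6μF, Q=9μC, V=1.50V), C2(5μF, Q=8μC, V=1.60V), C3(5μF, Q=9μC, V=1.80V)
Op 1: CLOSE 3-1: Q_total=18.00, C_total=11.00, V=1.64; Q3=8.18, Q1=9.82; dissipated=0.123
Op 2: CLOSE 3-1: Q_total=18.00, C_total=11.00, V=1.64; Q3=8.18, Q1=9.82; dissipated=0.000
Op 3: CLOSE 3-2: Q_total=16.18, C_total=10.00, V=1.62; Q3=8.09, Q2=8.09; dissipated=0.002
Op 4: GROUND 2: Q2=0; energy lost=6.546
Op 5: CLOSE 3-2: Q_total=8.09, C_total=10.00, V=0.81; Q3=4.05, Q2=4.05; dissipated=3.273
Total dissipated: 9.944 μJ

Answer: 9.94 μJ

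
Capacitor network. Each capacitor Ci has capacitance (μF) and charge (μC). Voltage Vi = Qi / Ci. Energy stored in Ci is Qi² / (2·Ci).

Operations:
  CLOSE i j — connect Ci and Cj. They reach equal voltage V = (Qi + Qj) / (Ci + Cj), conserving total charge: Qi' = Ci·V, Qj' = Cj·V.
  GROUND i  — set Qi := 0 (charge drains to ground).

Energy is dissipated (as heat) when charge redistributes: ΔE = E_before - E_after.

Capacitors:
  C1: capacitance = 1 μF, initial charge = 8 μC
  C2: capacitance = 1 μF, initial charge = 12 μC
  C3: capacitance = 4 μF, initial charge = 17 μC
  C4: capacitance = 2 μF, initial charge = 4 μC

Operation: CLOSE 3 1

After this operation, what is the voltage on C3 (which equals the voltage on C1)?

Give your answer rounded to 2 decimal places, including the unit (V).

Initial: C1(1μF, Q=8μC, V=8.00V), C2(1μF, Q=12μC, V=12.00V), C3(4μF, Q=17μC, V=4.25V), C4(2μF, Q=4μC, V=2.00V)
Op 1: CLOSE 3-1: Q_total=25.00, C_total=5.00, V=5.00; Q3=20.00, Q1=5.00; dissipated=5.625

Answer: 5.00 V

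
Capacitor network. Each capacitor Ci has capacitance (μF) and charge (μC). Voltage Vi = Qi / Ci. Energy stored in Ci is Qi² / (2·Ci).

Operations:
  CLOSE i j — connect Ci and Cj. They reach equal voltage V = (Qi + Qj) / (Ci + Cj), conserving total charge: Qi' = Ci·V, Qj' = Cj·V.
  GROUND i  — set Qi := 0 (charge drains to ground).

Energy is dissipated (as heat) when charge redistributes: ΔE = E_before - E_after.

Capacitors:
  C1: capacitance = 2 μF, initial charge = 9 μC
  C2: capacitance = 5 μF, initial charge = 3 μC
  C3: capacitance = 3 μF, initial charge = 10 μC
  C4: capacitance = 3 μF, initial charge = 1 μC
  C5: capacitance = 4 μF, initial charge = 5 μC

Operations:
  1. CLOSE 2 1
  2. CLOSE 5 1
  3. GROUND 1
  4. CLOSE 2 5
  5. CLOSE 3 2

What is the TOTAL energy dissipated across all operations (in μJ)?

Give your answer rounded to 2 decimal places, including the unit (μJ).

Answer: 15.98 μJ

Derivation:
Initial: C1(2μF, Q=9μC, V=4.50V), C2(5μF, Q=3μC, V=0.60V), C3(3μF, Q=10μC, V=3.33V), C4(3μF, Q=1μC, V=0.33V), C5(4μF, Q=5μC, V=1.25V)
Op 1: CLOSE 2-1: Q_total=12.00, C_total=7.00, V=1.71; Q2=8.57, Q1=3.43; dissipated=10.864
Op 2: CLOSE 5-1: Q_total=8.43, C_total=6.00, V=1.40; Q5=5.62, Q1=2.81; dissipated=0.144
Op 3: GROUND 1: Q1=0; energy lost=1.973
Op 4: CLOSE 2-5: Q_total=14.19, C_total=9.00, V=1.58; Q2=7.88, Q5=6.31; dissipated=0.106
Op 5: CLOSE 3-2: Q_total=17.88, C_total=8.00, V=2.24; Q3=6.71, Q2=11.18; dissipated=2.893
Total dissipated: 15.981 μJ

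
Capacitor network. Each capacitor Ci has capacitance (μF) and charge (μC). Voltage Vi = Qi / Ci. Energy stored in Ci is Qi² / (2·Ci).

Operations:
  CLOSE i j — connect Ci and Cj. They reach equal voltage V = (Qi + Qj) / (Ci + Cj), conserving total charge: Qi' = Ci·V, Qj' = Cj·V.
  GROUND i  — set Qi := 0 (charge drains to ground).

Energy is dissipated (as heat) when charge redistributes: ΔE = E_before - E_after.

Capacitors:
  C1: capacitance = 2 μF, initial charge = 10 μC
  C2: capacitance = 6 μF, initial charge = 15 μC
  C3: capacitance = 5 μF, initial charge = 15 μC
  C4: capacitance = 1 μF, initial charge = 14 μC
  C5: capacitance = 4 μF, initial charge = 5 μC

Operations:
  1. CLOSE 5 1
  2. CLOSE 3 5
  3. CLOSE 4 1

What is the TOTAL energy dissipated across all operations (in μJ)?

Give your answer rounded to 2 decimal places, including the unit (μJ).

Initial: C1(2μF, Q=10μC, V=5.00V), C2(6μF, Q=15μC, V=2.50V), C3(5μF, Q=15μC, V=3.00V), C4(1μF, Q=14μC, V=14.00V), C5(4μF, Q=5μC, V=1.25V)
Op 1: CLOSE 5-1: Q_total=15.00, C_total=6.00, V=2.50; Q5=10.00, Q1=5.00; dissipated=9.375
Op 2: CLOSE 3-5: Q_total=25.00, C_total=9.00, V=2.78; Q3=13.89, Q5=11.11; dissipated=0.278
Op 3: CLOSE 4-1: Q_total=19.00, C_total=3.00, V=6.33; Q4=6.33, Q1=12.67; dissipated=44.083
Total dissipated: 53.736 μJ

Answer: 53.74 μJ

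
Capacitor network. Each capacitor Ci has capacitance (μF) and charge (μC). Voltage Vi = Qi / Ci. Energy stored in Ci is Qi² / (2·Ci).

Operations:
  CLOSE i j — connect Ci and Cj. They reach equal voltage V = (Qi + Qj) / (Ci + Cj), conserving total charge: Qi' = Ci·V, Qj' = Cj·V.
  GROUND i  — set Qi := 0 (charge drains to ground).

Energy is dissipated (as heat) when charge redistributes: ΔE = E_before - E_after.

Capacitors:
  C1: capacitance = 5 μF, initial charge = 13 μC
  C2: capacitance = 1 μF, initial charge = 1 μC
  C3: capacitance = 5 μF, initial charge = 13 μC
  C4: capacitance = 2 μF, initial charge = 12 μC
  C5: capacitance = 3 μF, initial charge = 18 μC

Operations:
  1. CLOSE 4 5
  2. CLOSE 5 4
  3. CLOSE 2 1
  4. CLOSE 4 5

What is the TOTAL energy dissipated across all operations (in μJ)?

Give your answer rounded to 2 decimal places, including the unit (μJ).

Initial: C1(5μF, Q=13μC, V=2.60V), C2(1μF, Q=1μC, V=1.00V), C3(5μF, Q=13μC, V=2.60V), C4(2μF, Q=12μC, V=6.00V), C5(3μF, Q=18μC, V=6.00V)
Op 1: CLOSE 4-5: Q_total=30.00, C_total=5.00, V=6.00; Q4=12.00, Q5=18.00; dissipated=0.000
Op 2: CLOSE 5-4: Q_total=30.00, C_total=5.00, V=6.00; Q5=18.00, Q4=12.00; dissipated=0.000
Op 3: CLOSE 2-1: Q_total=14.00, C_total=6.00, V=2.33; Q2=2.33, Q1=11.67; dissipated=1.067
Op 4: CLOSE 4-5: Q_total=30.00, C_total=5.00, V=6.00; Q4=12.00, Q5=18.00; dissipated=0.000
Total dissipated: 1.067 μJ

Answer: 1.07 μJ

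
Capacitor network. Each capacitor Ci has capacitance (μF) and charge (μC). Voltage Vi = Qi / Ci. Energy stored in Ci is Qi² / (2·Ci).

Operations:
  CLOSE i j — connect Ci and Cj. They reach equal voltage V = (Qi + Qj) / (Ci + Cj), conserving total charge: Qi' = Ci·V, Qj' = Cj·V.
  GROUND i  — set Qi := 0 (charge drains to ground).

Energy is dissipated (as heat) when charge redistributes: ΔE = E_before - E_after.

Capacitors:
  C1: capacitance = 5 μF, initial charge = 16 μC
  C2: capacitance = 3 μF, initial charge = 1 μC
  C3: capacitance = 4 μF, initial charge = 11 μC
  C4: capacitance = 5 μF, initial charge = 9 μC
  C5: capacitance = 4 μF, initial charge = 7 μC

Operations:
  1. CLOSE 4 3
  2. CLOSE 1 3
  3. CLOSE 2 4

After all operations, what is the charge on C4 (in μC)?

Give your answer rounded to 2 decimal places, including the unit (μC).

Initial: C1(5μF, Q=16μC, V=3.20V), C2(3μF, Q=1μC, V=0.33V), C3(4μF, Q=11μC, V=2.75V), C4(5μF, Q=9μC, V=1.80V), C5(4μF, Q=7μC, V=1.75V)
Op 1: CLOSE 4-3: Q_total=20.00, C_total=9.00, V=2.22; Q4=11.11, Q3=8.89; dissipated=1.003
Op 2: CLOSE 1-3: Q_total=24.89, C_total=9.00, V=2.77; Q1=13.83, Q3=11.06; dissipated=1.062
Op 3: CLOSE 2-4: Q_total=12.11, C_total=8.00, V=1.51; Q2=4.54, Q4=7.57; dissipated=3.345
Final charges: Q1=13.83, Q2=4.54, Q3=11.06, Q4=7.57, Q5=7.00

Answer: 7.57 μC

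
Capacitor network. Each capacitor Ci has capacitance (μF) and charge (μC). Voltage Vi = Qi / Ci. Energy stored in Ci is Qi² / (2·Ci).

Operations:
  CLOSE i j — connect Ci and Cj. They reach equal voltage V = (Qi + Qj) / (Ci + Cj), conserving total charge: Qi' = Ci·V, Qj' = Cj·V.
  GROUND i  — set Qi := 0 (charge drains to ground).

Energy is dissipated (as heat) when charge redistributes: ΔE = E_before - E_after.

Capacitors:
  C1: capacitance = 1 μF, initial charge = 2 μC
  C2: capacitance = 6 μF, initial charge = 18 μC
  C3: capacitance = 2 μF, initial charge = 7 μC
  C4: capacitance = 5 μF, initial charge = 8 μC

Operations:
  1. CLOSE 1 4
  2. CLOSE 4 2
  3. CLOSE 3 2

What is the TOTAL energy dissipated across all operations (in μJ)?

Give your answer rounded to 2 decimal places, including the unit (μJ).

Answer: 3.41 μJ

Derivation:
Initial: C1(1μF, Q=2μC, V=2.00V), C2(6μF, Q=18μC, V=3.00V), C3(2μF, Q=7μC, V=3.50V), C4(5μF, Q=8μC, V=1.60V)
Op 1: CLOSE 1-4: Q_total=10.00, C_total=6.00, V=1.67; Q1=1.67, Q4=8.33; dissipated=0.067
Op 2: CLOSE 4-2: Q_total=26.33, C_total=11.00, V=2.39; Q4=11.97, Q2=14.36; dissipated=2.424
Op 3: CLOSE 3-2: Q_total=21.36, C_total=8.00, V=2.67; Q3=5.34, Q2=16.02; dissipated=0.918
Total dissipated: 3.408 μJ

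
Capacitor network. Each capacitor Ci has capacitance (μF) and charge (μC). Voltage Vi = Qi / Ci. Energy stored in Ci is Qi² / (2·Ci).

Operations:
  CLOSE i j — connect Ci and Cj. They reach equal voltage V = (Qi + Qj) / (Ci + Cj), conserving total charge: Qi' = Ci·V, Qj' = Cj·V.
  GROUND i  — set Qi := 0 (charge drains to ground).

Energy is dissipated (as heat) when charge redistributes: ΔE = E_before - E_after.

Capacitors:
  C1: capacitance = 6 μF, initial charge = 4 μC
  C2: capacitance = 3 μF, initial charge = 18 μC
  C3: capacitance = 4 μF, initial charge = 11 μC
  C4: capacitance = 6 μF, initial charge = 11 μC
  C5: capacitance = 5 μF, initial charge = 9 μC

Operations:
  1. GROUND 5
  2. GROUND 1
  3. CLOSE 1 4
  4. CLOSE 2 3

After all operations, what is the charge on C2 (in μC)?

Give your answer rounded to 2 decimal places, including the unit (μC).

Initial: C1(6μF, Q=4μC, V=0.67V), C2(3μF, Q=18μC, V=6.00V), C3(4μF, Q=11μC, V=2.75V), C4(6μF, Q=11μC, V=1.83V), C5(5μF, Q=9μC, V=1.80V)
Op 1: GROUND 5: Q5=0; energy lost=8.100
Op 2: GROUND 1: Q1=0; energy lost=1.333
Op 3: CLOSE 1-4: Q_total=11.00, C_total=12.00, V=0.92; Q1=5.50, Q4=5.50; dissipated=5.042
Op 4: CLOSE 2-3: Q_total=29.00, C_total=7.00, V=4.14; Q2=12.43, Q3=16.57; dissipated=9.054
Final charges: Q1=5.50, Q2=12.43, Q3=16.57, Q4=5.50, Q5=0.00

Answer: 12.43 μC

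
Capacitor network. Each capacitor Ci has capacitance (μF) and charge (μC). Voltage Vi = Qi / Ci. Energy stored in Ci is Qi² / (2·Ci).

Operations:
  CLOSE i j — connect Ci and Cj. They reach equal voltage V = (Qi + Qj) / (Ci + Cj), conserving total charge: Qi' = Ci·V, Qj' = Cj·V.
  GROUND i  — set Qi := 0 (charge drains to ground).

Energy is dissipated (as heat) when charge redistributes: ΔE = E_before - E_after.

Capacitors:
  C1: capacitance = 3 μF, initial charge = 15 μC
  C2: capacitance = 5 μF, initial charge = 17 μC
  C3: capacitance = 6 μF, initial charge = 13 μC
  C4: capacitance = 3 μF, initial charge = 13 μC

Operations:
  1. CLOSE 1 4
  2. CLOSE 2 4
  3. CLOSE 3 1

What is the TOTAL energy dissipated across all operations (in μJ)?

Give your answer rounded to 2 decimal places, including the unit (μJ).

Initial: C1(3μF, Q=15μC, V=5.00V), C2(5μF, Q=17μC, V=3.40V), C3(6μF, Q=13μC, V=2.17V), C4(3μF, Q=13μC, V=4.33V)
Op 1: CLOSE 1-4: Q_total=28.00, C_total=6.00, V=4.67; Q1=14.00, Q4=14.00; dissipated=0.333
Op 2: CLOSE 2-4: Q_total=31.00, C_total=8.00, V=3.88; Q2=19.38, Q4=11.62; dissipated=1.504
Op 3: CLOSE 3-1: Q_total=27.00, C_total=9.00, V=3.00; Q3=18.00, Q1=9.00; dissipated=6.250
Total dissipated: 8.088 μJ

Answer: 8.09 μJ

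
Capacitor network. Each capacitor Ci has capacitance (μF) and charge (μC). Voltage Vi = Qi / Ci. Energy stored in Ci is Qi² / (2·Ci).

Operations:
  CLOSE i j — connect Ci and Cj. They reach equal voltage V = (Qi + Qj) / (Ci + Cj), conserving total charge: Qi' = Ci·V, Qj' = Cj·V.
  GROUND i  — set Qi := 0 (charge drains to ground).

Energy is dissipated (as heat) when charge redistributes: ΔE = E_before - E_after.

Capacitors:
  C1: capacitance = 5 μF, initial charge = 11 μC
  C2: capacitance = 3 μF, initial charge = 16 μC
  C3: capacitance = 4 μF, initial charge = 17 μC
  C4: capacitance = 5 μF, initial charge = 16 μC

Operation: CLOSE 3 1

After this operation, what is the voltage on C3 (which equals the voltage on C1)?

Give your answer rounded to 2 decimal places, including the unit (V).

Initial: C1(5μF, Q=11μC, V=2.20V), C2(3μF, Q=16μC, V=5.33V), C3(4μF, Q=17μC, V=4.25V), C4(5μF, Q=16μC, V=3.20V)
Op 1: CLOSE 3-1: Q_total=28.00, C_total=9.00, V=3.11; Q3=12.44, Q1=15.56; dissipated=4.669

Answer: 3.11 V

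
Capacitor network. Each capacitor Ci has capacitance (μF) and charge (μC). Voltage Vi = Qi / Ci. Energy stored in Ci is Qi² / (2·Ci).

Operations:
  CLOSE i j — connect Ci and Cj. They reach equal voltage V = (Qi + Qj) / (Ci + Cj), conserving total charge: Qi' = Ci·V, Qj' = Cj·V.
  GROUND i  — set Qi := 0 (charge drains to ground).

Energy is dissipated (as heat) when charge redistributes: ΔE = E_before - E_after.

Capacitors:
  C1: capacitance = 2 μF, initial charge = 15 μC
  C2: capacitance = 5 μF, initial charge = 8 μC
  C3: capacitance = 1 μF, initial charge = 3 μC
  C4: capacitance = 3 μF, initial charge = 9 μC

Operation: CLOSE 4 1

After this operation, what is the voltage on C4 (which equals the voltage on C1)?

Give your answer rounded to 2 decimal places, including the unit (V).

Initial: C1(2μF, Q=15μC, V=7.50V), C2(5μF, Q=8μC, V=1.60V), C3(1μF, Q=3μC, V=3.00V), C4(3μF, Q=9μC, V=3.00V)
Op 1: CLOSE 4-1: Q_total=24.00, C_total=5.00, V=4.80; Q4=14.40, Q1=9.60; dissipated=12.150

Answer: 4.80 V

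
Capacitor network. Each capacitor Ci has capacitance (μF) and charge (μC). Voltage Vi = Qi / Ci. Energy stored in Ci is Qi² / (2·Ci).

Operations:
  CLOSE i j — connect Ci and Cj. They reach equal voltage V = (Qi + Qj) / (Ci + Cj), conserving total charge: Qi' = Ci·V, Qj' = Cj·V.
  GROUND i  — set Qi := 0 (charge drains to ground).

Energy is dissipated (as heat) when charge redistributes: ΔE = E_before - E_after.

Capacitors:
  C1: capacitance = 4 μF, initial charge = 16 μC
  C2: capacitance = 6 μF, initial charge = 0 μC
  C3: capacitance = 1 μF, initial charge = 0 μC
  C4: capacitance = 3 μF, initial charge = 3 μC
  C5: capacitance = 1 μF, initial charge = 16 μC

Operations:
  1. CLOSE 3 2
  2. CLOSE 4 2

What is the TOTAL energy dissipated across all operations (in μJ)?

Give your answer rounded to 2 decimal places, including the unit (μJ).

Initial: C1(4μF, Q=16μC, V=4.00V), C2(6μF, Q=0μC, V=0.00V), C3(1μF, Q=0μC, V=0.00V), C4(3μF, Q=3μC, V=1.00V), C5(1μF, Q=16μC, V=16.00V)
Op 1: CLOSE 3-2: Q_total=0.00, C_total=7.00, V=0.00; Q3=0.00, Q2=0.00; dissipated=0.000
Op 2: CLOSE 4-2: Q_total=3.00, C_total=9.00, V=0.33; Q4=1.00, Q2=2.00; dissipated=1.000
Total dissipated: 1.000 μJ

Answer: 1.00 μJ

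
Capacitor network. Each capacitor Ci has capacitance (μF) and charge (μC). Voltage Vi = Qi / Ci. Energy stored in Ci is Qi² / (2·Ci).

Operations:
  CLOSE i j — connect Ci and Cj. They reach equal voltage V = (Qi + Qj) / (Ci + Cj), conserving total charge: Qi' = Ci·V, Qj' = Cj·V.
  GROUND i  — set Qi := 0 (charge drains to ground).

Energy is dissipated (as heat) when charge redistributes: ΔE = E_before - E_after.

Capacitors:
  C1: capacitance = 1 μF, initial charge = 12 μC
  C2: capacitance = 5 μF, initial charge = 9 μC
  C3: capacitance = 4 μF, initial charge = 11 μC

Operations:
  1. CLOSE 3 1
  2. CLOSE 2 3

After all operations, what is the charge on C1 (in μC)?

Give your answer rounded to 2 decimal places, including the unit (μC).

Answer: 4.60 μC

Derivation:
Initial: C1(1μF, Q=12μC, V=12.00V), C2(5μF, Q=9μC, V=1.80V), C3(4μF, Q=11μC, V=2.75V)
Op 1: CLOSE 3-1: Q_total=23.00, C_total=5.00, V=4.60; Q3=18.40, Q1=4.60; dissipated=34.225
Op 2: CLOSE 2-3: Q_total=27.40, C_total=9.00, V=3.04; Q2=15.22, Q3=12.18; dissipated=8.711
Final charges: Q1=4.60, Q2=15.22, Q3=12.18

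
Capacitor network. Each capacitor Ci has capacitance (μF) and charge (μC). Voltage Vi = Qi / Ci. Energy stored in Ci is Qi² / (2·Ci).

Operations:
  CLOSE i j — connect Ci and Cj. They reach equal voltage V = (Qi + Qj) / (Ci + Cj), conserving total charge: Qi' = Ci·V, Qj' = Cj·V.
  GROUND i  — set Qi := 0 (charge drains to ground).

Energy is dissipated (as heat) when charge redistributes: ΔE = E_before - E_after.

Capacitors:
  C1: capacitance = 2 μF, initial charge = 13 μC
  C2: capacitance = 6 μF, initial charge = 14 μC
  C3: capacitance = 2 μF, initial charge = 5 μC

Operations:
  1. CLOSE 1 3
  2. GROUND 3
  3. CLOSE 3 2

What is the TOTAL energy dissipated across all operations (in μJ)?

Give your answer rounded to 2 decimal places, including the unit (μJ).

Initial: C1(2μF, Q=13μC, V=6.50V), C2(6μF, Q=14μC, V=2.33V), C3(2μF, Q=5μC, V=2.50V)
Op 1: CLOSE 1-3: Q_total=18.00, C_total=4.00, V=4.50; Q1=9.00, Q3=9.00; dissipated=8.000
Op 2: GROUND 3: Q3=0; energy lost=20.250
Op 3: CLOSE 3-2: Q_total=14.00, C_total=8.00, V=1.75; Q3=3.50, Q2=10.50; dissipated=4.083
Total dissipated: 32.333 μJ

Answer: 32.33 μJ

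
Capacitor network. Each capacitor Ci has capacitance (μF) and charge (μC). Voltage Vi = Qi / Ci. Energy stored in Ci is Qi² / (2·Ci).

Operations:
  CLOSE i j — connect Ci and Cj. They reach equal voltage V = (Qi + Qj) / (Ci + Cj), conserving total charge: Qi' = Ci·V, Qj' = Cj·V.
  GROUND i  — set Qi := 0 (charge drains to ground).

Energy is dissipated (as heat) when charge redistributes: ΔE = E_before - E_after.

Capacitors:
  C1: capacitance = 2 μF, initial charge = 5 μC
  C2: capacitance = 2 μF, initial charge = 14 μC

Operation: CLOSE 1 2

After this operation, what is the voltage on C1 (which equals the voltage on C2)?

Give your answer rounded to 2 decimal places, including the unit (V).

Initial: C1(2μF, Q=5μC, V=2.50V), C2(2μF, Q=14μC, V=7.00V)
Op 1: CLOSE 1-2: Q_total=19.00, C_total=4.00, V=4.75; Q1=9.50, Q2=9.50; dissipated=10.125

Answer: 4.75 V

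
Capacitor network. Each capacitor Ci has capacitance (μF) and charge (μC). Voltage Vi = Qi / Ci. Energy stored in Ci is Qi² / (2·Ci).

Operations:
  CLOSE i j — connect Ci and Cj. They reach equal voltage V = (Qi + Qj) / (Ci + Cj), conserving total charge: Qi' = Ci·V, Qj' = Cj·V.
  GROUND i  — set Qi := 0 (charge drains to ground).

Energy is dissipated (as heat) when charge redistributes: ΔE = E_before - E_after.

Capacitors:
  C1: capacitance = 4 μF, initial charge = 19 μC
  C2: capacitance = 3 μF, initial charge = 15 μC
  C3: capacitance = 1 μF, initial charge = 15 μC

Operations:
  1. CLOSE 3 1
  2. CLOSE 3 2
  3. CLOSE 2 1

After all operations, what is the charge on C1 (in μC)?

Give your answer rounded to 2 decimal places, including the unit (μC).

Answer: 24.89 μC

Derivation:
Initial: C1(4μF, Q=19μC, V=4.75V), C2(3μF, Q=15μC, V=5.00V), C3(1μF, Q=15μC, V=15.00V)
Op 1: CLOSE 3-1: Q_total=34.00, C_total=5.00, V=6.80; Q3=6.80, Q1=27.20; dissipated=42.025
Op 2: CLOSE 3-2: Q_total=21.80, C_total=4.00, V=5.45; Q3=5.45, Q2=16.35; dissipated=1.215
Op 3: CLOSE 2-1: Q_total=43.55, C_total=7.00, V=6.22; Q2=18.66, Q1=24.89; dissipated=1.562
Final charges: Q1=24.89, Q2=18.66, Q3=5.45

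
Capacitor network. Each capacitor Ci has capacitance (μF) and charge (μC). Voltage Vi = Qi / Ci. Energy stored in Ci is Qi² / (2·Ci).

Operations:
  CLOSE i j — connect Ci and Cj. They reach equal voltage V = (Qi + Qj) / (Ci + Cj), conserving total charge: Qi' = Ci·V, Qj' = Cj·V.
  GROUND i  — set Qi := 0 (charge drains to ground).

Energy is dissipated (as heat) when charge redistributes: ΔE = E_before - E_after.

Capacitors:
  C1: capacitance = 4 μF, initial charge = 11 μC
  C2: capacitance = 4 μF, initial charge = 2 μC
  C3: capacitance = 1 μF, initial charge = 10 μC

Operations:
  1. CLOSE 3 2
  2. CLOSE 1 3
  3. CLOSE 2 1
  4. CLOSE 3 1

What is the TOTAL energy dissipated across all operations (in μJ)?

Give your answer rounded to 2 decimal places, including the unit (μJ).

Answer: 36.24 μJ

Derivation:
Initial: C1(4μF, Q=11μC, V=2.75V), C2(4μF, Q=2μC, V=0.50V), C3(1μF, Q=10μC, V=10.00V)
Op 1: CLOSE 3-2: Q_total=12.00, C_total=5.00, V=2.40; Q3=2.40, Q2=9.60; dissipated=36.100
Op 2: CLOSE 1-3: Q_total=13.40, C_total=5.00, V=2.68; Q1=10.72, Q3=2.68; dissipated=0.049
Op 3: CLOSE 2-1: Q_total=20.32, C_total=8.00, V=2.54; Q2=10.16, Q1=10.16; dissipated=0.078
Op 4: CLOSE 3-1: Q_total=12.84, C_total=5.00, V=2.57; Q3=2.57, Q1=10.27; dissipated=0.008
Total dissipated: 36.235 μJ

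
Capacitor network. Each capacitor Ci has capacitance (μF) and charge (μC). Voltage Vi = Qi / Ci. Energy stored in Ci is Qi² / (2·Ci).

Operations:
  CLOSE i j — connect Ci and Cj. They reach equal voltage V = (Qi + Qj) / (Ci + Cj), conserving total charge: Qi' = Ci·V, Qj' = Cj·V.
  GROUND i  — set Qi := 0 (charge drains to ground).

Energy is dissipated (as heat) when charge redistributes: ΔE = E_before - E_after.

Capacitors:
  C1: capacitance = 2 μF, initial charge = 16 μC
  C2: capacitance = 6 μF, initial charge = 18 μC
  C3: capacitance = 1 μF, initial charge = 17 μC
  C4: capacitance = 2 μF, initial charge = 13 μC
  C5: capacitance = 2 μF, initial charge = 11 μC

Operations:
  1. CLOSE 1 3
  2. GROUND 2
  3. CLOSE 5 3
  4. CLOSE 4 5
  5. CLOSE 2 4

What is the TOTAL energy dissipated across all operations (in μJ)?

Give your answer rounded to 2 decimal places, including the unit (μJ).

Initial: C1(2μF, Q=16μC, V=8.00V), C2(6μF, Q=18μC, V=3.00V), C3(1μF, Q=17μC, V=17.00V), C4(2μF, Q=13μC, V=6.50V), C5(2μF, Q=11μC, V=5.50V)
Op 1: CLOSE 1-3: Q_total=33.00, C_total=3.00, V=11.00; Q1=22.00, Q3=11.00; dissipated=27.000
Op 2: GROUND 2: Q2=0; energy lost=27.000
Op 3: CLOSE 5-3: Q_total=22.00, C_total=3.00, V=7.33; Q5=14.67, Q3=7.33; dissipated=10.083
Op 4: CLOSE 4-5: Q_total=27.67, C_total=4.00, V=6.92; Q4=13.83, Q5=13.83; dissipated=0.347
Op 5: CLOSE 2-4: Q_total=13.83, C_total=8.00, V=1.73; Q2=10.38, Q4=3.46; dissipated=35.880
Total dissipated: 100.311 μJ

Answer: 100.31 μJ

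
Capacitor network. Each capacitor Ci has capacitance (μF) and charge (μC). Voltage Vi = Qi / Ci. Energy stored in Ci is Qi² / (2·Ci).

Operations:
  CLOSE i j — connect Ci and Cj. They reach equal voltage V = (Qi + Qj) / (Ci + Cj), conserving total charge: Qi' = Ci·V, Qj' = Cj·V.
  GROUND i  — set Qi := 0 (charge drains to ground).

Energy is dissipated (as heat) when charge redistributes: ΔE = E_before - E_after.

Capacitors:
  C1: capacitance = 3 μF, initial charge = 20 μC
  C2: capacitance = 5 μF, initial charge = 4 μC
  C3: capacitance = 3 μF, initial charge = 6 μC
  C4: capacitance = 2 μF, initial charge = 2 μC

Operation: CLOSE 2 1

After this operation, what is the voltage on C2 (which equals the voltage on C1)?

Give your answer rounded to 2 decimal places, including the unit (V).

Initial: C1(3μF, Q=20μC, V=6.67V), C2(5μF, Q=4μC, V=0.80V), C3(3μF, Q=6μC, V=2.00V), C4(2μF, Q=2μC, V=1.00V)
Op 1: CLOSE 2-1: Q_total=24.00, C_total=8.00, V=3.00; Q2=15.00, Q1=9.00; dissipated=32.267

Answer: 3.00 V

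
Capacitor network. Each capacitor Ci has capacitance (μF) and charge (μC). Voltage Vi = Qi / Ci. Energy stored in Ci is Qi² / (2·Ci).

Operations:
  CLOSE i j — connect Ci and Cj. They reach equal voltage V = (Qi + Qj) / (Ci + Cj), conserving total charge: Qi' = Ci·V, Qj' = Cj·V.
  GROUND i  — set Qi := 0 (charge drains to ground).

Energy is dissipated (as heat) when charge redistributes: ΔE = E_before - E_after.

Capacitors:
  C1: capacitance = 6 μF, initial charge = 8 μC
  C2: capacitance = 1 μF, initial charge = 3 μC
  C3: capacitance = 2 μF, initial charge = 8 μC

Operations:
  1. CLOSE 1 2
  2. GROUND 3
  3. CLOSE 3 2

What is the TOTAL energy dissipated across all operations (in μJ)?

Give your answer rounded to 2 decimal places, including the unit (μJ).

Answer: 18.01 μJ

Derivation:
Initial: C1(6μF, Q=8μC, V=1.33V), C2(1μF, Q=3μC, V=3.00V), C3(2μF, Q=8μC, V=4.00V)
Op 1: CLOSE 1-2: Q_total=11.00, C_total=7.00, V=1.57; Q1=9.43, Q2=1.57; dissipated=1.190
Op 2: GROUND 3: Q3=0; energy lost=16.000
Op 3: CLOSE 3-2: Q_total=1.57, C_total=3.00, V=0.52; Q3=1.05, Q2=0.52; dissipated=0.823
Total dissipated: 18.014 μJ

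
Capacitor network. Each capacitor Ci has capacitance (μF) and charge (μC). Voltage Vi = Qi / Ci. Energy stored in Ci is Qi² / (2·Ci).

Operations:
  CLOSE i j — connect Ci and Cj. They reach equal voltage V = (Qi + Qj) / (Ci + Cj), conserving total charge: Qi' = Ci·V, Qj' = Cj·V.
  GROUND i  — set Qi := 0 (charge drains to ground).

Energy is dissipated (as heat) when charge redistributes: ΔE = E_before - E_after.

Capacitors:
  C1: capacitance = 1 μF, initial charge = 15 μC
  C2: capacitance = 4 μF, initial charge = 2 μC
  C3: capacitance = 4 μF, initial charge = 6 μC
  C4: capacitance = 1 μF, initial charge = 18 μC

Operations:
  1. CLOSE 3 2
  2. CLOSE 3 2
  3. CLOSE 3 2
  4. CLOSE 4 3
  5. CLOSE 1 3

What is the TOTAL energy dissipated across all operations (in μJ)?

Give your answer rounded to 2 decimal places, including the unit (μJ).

Answer: 161.54 μJ

Derivation:
Initial: C1(1μF, Q=15μC, V=15.00V), C2(4μF, Q=2μC, V=0.50V), C3(4μF, Q=6μC, V=1.50V), C4(1μF, Q=18μC, V=18.00V)
Op 1: CLOSE 3-2: Q_total=8.00, C_total=8.00, V=1.00; Q3=4.00, Q2=4.00; dissipated=1.000
Op 2: CLOSE 3-2: Q_total=8.00, C_total=8.00, V=1.00; Q3=4.00, Q2=4.00; dissipated=0.000
Op 3: CLOSE 3-2: Q_total=8.00, C_total=8.00, V=1.00; Q3=4.00, Q2=4.00; dissipated=0.000
Op 4: CLOSE 4-3: Q_total=22.00, C_total=5.00, V=4.40; Q4=4.40, Q3=17.60; dissipated=115.600
Op 5: CLOSE 1-3: Q_total=32.60, C_total=5.00, V=6.52; Q1=6.52, Q3=26.08; dissipated=44.944
Total dissipated: 161.544 μJ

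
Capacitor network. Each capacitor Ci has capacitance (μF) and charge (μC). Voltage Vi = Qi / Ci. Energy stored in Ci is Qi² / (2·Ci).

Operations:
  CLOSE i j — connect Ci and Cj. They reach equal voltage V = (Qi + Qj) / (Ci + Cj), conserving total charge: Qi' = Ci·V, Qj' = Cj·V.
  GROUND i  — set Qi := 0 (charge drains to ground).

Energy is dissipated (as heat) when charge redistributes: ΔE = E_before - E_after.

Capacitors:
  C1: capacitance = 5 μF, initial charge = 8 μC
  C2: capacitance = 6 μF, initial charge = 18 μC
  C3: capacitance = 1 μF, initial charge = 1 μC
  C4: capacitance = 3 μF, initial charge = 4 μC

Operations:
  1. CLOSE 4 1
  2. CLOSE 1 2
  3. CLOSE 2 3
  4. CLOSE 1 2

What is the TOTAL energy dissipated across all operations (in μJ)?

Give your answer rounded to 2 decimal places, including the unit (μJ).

Initial: C1(5μF, Q=8μC, V=1.60V), C2(6μF, Q=18μC, V=3.00V), C3(1μF, Q=1μC, V=1.00V), C4(3μF, Q=4μC, V=1.33V)
Op 1: CLOSE 4-1: Q_total=12.00, C_total=8.00, V=1.50; Q4=4.50, Q1=7.50; dissipated=0.067
Op 2: CLOSE 1-2: Q_total=25.50, C_total=11.00, V=2.32; Q1=11.59, Q2=13.91; dissipated=3.068
Op 3: CLOSE 2-3: Q_total=14.91, C_total=7.00, V=2.13; Q2=12.78, Q3=2.13; dissipated=0.745
Op 4: CLOSE 1-2: Q_total=24.37, C_total=11.00, V=2.22; Q1=11.08, Q2=13.29; dissipated=0.048
Total dissipated: 3.928 μJ

Answer: 3.93 μJ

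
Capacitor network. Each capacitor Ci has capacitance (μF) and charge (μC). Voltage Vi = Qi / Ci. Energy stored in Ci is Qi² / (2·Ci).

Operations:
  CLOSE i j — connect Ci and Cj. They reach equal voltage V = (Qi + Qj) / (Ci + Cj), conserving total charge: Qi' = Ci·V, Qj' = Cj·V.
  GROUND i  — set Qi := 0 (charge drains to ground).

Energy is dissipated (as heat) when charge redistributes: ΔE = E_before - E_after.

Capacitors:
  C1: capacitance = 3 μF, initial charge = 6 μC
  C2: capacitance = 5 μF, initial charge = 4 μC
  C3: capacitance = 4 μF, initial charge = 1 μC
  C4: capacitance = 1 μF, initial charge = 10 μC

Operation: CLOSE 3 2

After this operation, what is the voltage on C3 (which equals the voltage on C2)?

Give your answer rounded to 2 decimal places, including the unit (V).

Initial: C1(3μF, Q=6μC, V=2.00V), C2(5μF, Q=4μC, V=0.80V), C3(4μF, Q=1μC, V=0.25V), C4(1μF, Q=10μC, V=10.00V)
Op 1: CLOSE 3-2: Q_total=5.00, C_total=9.00, V=0.56; Q3=2.22, Q2=2.78; dissipated=0.336

Answer: 0.56 V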